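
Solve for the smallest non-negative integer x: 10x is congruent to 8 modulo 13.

10⁻¹ ≡ 4 (mod 13) because 10·4 = 40 = 3·13 + 1.
So x ≡ 4·8 = 32 ≡ 6 (mod 13).

6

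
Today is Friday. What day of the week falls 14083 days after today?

Thursday

14083 mod 7 = 6 (since 2011·7 = 14077).
Friday + 6 days → Thursday.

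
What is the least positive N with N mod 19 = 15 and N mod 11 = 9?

53

x ≡ 9 (mod 11) gives x ∈ {9, 20, 31, 42, 53}.
The first of these with x mod 19 = 15 is 53.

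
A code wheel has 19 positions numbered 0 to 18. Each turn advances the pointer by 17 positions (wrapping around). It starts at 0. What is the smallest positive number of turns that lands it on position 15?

The inverse of 17 mod 19 is 9 (since 17·9 = 153 ≡ 1).
Multiplying both sides by 9: x ≡ 9·15 = 135 ≡ 2 (mod 19).

2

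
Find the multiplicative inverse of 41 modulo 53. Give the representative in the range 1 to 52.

22

41·22 = 902 = 17·53 + 1, so 41⁻¹ ≡ 22 (mod 53).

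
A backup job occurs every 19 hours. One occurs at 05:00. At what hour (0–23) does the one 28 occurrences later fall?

9

28·19 = 532.
Dividing 532 by 24 gives quotient 22 and remainder 4.
(5 + 4) mod 24 = 9.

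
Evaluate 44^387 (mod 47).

29

By repeated squaring mod 47: 44^1≡44, 44^2≡9, 44^4≡34, 44^8≡28, 44^16≡32, 44^32≡37, 44^64≡6, 44^128≡36, 44^256≡27.
387 = 1 + 2 + 128 + 256, so 44^387 ≡ 44·9·36·27 ≡ 29 (mod 47).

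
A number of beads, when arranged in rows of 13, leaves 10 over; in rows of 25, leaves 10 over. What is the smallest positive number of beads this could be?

10

Since 25·12 ≡ 1 (mod 13), take x = 10 + 25·((10−10)·12 mod 13) = 10 + 25·0 = 10.
Check: 10 mod 13 = 10, 10 mod 25 = 10.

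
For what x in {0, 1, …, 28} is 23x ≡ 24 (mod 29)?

The inverse of 23 mod 29 is 24 (since 23·24 = 552 ≡ 1).
So x ≡ 24·24 = 576 ≡ 25 (mod 29).
Check: 23·25 = 575 = 19·29 + 24.

25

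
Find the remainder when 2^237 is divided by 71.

Square-and-reduce mod 71: 2^1≡2, 2^2≡4, 2^4≡16, 2^8≡43, 2^16≡3, 2^32≡9, 2^64≡10, 2^128≡29.
237 = 1 + 4 + 8 + 32 + 64 + 128, so 2^237 ≡ 2·16·43·9·10·29 ≡ 38 (mod 71).

38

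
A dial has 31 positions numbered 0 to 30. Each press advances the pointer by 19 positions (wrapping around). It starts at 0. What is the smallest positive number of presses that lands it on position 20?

The inverse of 19 mod 31 is 18 (since 19·18 = 342 ≡ 1).
So x ≡ 18·20 = 360 ≡ 19 (mod 31).

19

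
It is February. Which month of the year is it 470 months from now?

470 − 39·12 = 2, so 470 ≡ 2 (mod 12).
February + 2 months → April.

April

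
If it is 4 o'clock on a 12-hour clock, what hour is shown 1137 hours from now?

1

1137 − 94·12 = 9, so 1137 ≡ 9 (mod 12).
4 + 9 → 1 on a 12-hour dial.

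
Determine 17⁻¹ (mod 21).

17·5 = 85 = 4·21 + 1, so 17⁻¹ ≡ 5 (mod 21).

5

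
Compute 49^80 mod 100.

Square-and-reduce mod 100: 49^1≡49, 49^2≡1, 49^4≡1, 49^8≡1, 49^16≡1, 49^32≡1, 49^64≡1.
80 = 16 + 64, so 49^80 ≡ 1·1 ≡ 1 (mod 100).

1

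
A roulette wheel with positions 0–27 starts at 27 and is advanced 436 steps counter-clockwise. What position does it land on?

11

Dividing 436 by 28 gives quotient 15 and remainder 16.
(27 − 16) mod 28 = 11.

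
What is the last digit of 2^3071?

Last digits of 2^n: 2, 4, 8, 6 (period 4).
3071 leaves remainder 3 on division by 4, so 2^3071 ends in 8.

8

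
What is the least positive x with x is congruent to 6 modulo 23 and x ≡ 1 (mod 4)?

x ≡ 1 (mod 4) gives x ∈ {1, 5, 9, 13, 17, 21, 25, 29}.
The first of these with x mod 23 = 6 is 29.

29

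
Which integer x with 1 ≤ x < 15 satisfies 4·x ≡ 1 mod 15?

15 = 3·4 + 3
4 = 1·3 + 1
3 = 3·1 + 0
Back-substituting gives 4·4 ≡ 1 (mod 15).

4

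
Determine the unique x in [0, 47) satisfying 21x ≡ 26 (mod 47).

21⁻¹ ≡ 9 (mod 47) because 21·9 = 189 = 4·47 + 1.
Multiplying both sides by 9: x ≡ 9·26 = 234 ≡ 46 (mod 47).

46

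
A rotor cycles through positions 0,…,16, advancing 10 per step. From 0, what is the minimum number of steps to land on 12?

The inverse of 10 mod 17 is 12 (since 10·12 = 120 ≡ 1).
Multiplying both sides by 12: x ≡ 12·12 = 144 ≡ 8 (mod 17).

8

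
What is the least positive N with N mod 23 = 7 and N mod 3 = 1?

x ≡ 1 (mod 3) gives x ∈ {1, 4, 7}.
The first of these with x mod 23 = 7 is 7.

7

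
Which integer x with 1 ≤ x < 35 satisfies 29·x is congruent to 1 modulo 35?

29

35 = 1·29 + 6
29 = 4·6 + 5
6 = 1·5 + 1
5 = 5·1 + 0
Back-substituting gives 29·29 ≡ 1 (mod 35).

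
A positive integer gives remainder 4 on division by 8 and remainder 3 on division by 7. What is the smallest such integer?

52

Since 7·7 ≡ 1 (mod 8), take x = 3 + 7·((4−3)·7 mod 8) = 3 + 7·7 = 52.
Check: 52 mod 8 = 4, 52 mod 7 = 3.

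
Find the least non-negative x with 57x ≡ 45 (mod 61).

The inverse of 57 mod 61 is 15 (since 57·15 = 855 ≡ 1).
Multiplying both sides by 15: x ≡ 15·45 = 675 ≡ 4 (mod 61).

4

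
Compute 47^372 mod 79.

Square-and-reduce mod 79: 47^1≡47, 47^2≡76, 47^4≡9, 47^8≡2, 47^16≡4, 47^32≡16, 47^64≡19, 47^128≡45, 47^256≡50.
372 = 4 + 16 + 32 + 64 + 256, so 47^372 ≡ 9·4·16·19·50 ≡ 46 (mod 79).

46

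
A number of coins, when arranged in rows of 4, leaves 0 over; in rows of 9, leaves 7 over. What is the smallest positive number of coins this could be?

x ≡ 0 (mod 4) gives x ∈ {0, 4, 8, 12, 16}.
The first of these with x mod 9 = 7 is 16.

16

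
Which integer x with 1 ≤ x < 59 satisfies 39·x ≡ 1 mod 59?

56

39·56 = 2184 = 37·59 + 1, so 39⁻¹ ≡ 56 (mod 59).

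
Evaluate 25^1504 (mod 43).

By repeated squaring mod 43: 25^1≡25, 25^2≡23, 25^4≡13, 25^8≡40, 25^16≡9, 25^32≡38, 25^64≡25, 25^128≡23, 25^256≡13, 25^512≡40, 25^1024≡9.
Since 1504 = 32 + 64 + 128 + 256 + 1024 in binary, 25^1504 ≡ 38·25·23·13·9 ≡ 14 (mod 43).

14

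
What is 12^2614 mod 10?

The units digit of 12^n cycles with period 4: 2, 4, 8, 6, …
2614 mod 4 = 2, so the last digit matches 2^2 = 4.

4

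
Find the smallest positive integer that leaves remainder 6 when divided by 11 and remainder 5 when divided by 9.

50

x ≡ 5 (mod 9) gives x ∈ {5, 14, 23, 32, 41, 50}.
The first of these with x mod 11 = 6 is 50.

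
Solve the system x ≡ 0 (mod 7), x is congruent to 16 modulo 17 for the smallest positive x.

Since 17·5 ≡ 1 (mod 7), take x = 16 + 17·((0−16)·5 mod 7) = 16 + 17·4 = 84.
Check: 84 mod 7 = 0, 84 mod 17 = 16.

84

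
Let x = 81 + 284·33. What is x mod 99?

284·33 = 9372.
9372 − 94·99 = 66, so 9372 ≡ 66 (mod 99).
(81 + 66) mod 99 = 48.

48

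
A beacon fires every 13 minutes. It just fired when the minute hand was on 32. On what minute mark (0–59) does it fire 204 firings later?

204·13 = 2652.
2652 = 44·60 + 12, so 2652 mod 60 = 12.
(32 + 12) mod 60 = 44.

44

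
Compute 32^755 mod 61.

21

By repeated squaring mod 61: 32^1≡32, 32^2≡48, 32^4≡47, 32^8≡13, 32^16≡47, 32^32≡13, 32^64≡47, 32^128≡13, 32^256≡47, 32^512≡13.
Since 755 = 1 + 2 + 16 + 32 + 64 + 128 + 512 in binary, 32^755 ≡ 32·48·47·13·47·13·13 ≡ 21 (mod 61).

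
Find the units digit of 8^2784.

6

Last digits of 8^n: 8, 4, 2, 6 (period 4).
2784 leaves remainder 0 on division by 4, so 8^2784 ends in 6.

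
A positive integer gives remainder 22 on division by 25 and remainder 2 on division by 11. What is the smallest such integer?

x ≡ 2 (mod 11) gives x ∈ {2, 13, 24, 35, 46, 57, 68, 79, …}.
The first of these with x mod 25 = 22 is 222.

222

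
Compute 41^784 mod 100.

61

Successive squares of 41 mod 100: 41^1≡41, 41^2≡81, 41^4≡61, 41^8≡21, 41^16≡41, 41^32≡81, 41^64≡61, 41^128≡21, 41^256≡41, 41^512≡81.
784 = 16 + 256 + 512, so 41^784 ≡ 41·41·81 ≡ 61 (mod 100).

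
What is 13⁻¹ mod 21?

21 = 1·13 + 8
13 = 1·8 + 5
8 = 1·5 + 3
5 = 1·3 + 2
3 = 1·2 + 1
2 = 2·1 + 0
Back-substituting gives 13·13 ≡ 1 (mod 21).

13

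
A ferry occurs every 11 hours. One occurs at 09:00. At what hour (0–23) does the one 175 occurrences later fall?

14

175·11 = 1925.
1925 − 80·24 = 5, so 1925 ≡ 5 (mod 24).
(9 + 5) mod 24 = 14.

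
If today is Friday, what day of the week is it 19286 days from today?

Saturday

19286 − 2755·7 = 1, so 19286 ≡ 1 (mod 7).
Friday + 1 day → Saturday.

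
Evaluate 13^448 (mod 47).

21

Successive squares of 13 mod 47: 13^1≡13, 13^2≡28, 13^4≡32, 13^8≡37, 13^16≡6, 13^32≡36, 13^64≡27, 13^128≡24, 13^256≡12.
448 = 64 + 128 + 256, so 13^448 ≡ 27·24·12 ≡ 21 (mod 47).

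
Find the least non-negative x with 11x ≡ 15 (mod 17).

11⁻¹ ≡ 14 (mod 17) because 11·14 = 154 = 9·17 + 1.
Multiplying both sides by 14: x ≡ 14·15 = 210 ≡ 6 (mod 17).
Check: 11·6 = 66 = 3·17 + 15.

6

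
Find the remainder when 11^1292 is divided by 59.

Square-and-reduce mod 59: 11^1≡11, 11^2≡3, 11^4≡9, 11^8≡22, 11^16≡12, 11^32≡26, 11^64≡27, 11^128≡21, 11^256≡28, 11^512≡17, 11^1024≡53.
1292 = 4 + 8 + 256 + 1024, so 11^1292 ≡ 9·22·28·53 ≡ 12 (mod 59).

12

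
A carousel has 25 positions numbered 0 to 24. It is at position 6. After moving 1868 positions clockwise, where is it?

24

1868 mod 25 = 18 (since 74·25 = 1850).
(6 + 18) mod 25 = 24.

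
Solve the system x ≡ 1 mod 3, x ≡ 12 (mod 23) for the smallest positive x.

Since 23·2 ≡ 1 (mod 3), take x = 12 + 23·((1−12)·2 mod 3) = 12 + 23·2 = 58.
Check: 58 mod 3 = 1, 58 mod 23 = 12.

58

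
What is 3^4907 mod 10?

7

Powers of 3 mod 10 repeat with period 4: 3, 9, 7, 1.
4907 mod 4 = 3, so the last digit matches 3^3 = 7.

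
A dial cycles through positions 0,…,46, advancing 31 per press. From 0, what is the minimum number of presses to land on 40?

21

The inverse of 31 mod 47 is 44 (since 31·44 = 1364 ≡ 1).
So x ≡ 44·40 = 1760 ≡ 21 (mod 47).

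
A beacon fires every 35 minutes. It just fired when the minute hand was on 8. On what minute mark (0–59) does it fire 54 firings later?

38

54·35 = 1890.
1890 − 31·60 = 30, so 1890 ≡ 30 (mod 60).
(8 + 30) mod 60 = 38.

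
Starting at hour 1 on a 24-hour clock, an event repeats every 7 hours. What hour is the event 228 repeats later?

228·7 = 1596.
1596 = 66·24 + 12, so 1596 mod 24 = 12.
(1 + 12) mod 24 = 13.

13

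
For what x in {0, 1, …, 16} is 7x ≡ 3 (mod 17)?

15

The inverse of 7 mod 17 is 5 (since 7·5 = 35 ≡ 1).
Multiplying both sides by 5: x ≡ 5·3 = 15 ≡ 15 (mod 17).
Check: 7·15 = 105 = 6·17 + 3.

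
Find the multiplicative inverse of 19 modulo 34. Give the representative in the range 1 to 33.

34 = 1·19 + 15
19 = 1·15 + 4
15 = 3·4 + 3
4 = 1·3 + 1
3 = 3·1 + 0
Back-substituting gives 19·9 ≡ 1 (mod 34).

9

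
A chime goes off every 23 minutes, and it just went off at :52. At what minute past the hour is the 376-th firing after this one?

376·23 = 8648.
8648 mod 60 = 8 (since 144·60 = 8640).
(52 + 8) mod 60 = 0.

0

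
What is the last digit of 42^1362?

Last digits of 2^n: 2, 4, 8, 6 (period 4).
1362 mod 4 = 2, so the last digit matches 2^2 = 4.

4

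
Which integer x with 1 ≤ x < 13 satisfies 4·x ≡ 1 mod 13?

10

4·10 = 40 = 3·13 + 1, so 4⁻¹ ≡ 10 (mod 13).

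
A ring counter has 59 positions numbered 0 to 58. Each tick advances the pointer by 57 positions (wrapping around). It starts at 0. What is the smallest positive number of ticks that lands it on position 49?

The inverse of 57 mod 59 is 29 (since 57·29 = 1653 ≡ 1).
Multiplying both sides by 29: x ≡ 29·49 = 1421 ≡ 5 (mod 59).

5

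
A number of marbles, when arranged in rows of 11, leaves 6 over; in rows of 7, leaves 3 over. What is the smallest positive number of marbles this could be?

17

x ≡ 3 (mod 7) gives x ∈ {3, 10, 17}.
The first of these with x mod 11 = 6 is 17.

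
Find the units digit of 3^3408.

1

Last digits of 3^n: 3, 9, 7, 1 (period 4).
3408 mod 4 = 0, so the last digit matches 3^4 = 1.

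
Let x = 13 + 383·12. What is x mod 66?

55

383·12 = 4596.
4596 = 69·66 + 42, so 4596 mod 66 = 42.
(13 + 42) mod 66 = 55.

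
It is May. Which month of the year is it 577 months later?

June

577 = 48·12 + 1, so 577 mod 12 = 1.
May + 1 month → June.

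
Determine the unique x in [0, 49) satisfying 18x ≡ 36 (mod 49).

18⁻¹ ≡ 30 (mod 49) because 18·30 = 540 = 11·49 + 1.
So x ≡ 30·36 = 1080 ≡ 2 (mod 49).

2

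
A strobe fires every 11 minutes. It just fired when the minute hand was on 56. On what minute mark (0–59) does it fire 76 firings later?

52

76·11 = 836.
836 = 13·60 + 56, so 836 mod 60 = 56.
(56 + 56) mod 60 = 52.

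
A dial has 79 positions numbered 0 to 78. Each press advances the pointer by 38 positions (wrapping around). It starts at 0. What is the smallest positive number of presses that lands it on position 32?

38⁻¹ ≡ 52 (mod 79) because 38·52 = 1976 = 25·79 + 1.
So x ≡ 52·32 = 1664 ≡ 5 (mod 79).
Check: 38·5 = 190 = 2·79 + 32.

5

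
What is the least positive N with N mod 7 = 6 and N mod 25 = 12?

x ≡ 6 (mod 7) gives x ∈ {6, 13, 20, 27, 34, 41, 48, 55, …}.
The first of these with x mod 25 = 12 is 62.

62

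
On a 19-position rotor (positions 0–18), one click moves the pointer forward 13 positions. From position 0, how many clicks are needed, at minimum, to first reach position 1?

3

19 = 1·13 + 6
13 = 2·6 + 1
6 = 6·1 + 0
Back-substituting gives 13·3 ≡ 1 (mod 19).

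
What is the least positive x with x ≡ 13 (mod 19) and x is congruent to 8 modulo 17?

Since 17·9 ≡ 1 (mod 19), take x = 8 + 17·((13−8)·9 mod 19) = 8 + 17·7 = 127.
Check: 127 mod 19 = 13, 127 mod 17 = 8.

127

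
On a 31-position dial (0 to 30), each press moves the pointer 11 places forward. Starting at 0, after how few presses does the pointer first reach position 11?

11⁻¹ ≡ 17 (mod 31) because 11·17 = 187 = 6·31 + 1.
So x ≡ 17·11 = 187 ≡ 1 (mod 31).
Check: 11·1 = 11 = 0·31 + 11.

1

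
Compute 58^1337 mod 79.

12

By repeated squaring mod 79: 58^1≡58, 58^2≡46, 58^4≡62, 58^8≡52, 58^16≡18, 58^32≡8, 58^64≡64, 58^128≡67, 58^256≡65, 58^512≡38, 58^1024≡22.
Since 1337 = 1 + 8 + 16 + 32 + 256 + 1024 in binary, 58^1337 ≡ 58·52·18·8·65·22 ≡ 12 (mod 79).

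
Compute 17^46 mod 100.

69

Successive squares of 17 mod 100: 17^1≡17, 17^2≡89, 17^4≡21, 17^8≡41, 17^16≡81, 17^32≡61.
Since 46 = 2 + 4 + 8 + 32 in binary, 17^46 ≡ 89·21·41·61 ≡ 69 (mod 100).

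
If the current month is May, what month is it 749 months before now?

749 mod 12 = 5 (since 62·12 = 744).
May − 5 months → December.

December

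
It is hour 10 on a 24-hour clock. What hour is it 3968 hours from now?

18

3968 mod 24 = 8 (since 165·24 = 3960).
(10 + 8) mod 24 = 18.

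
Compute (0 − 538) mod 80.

22

Dividing 538 by 80 gives quotient 6 and remainder 58.
(0 − 58) mod 80 = 22.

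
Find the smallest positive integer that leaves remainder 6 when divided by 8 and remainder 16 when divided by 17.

118

x ≡ 6 (mod 8) gives x ∈ {6, 14, 22, 30, 38, 46, 54, 62, …}.
The first of these with x mod 17 = 16 is 118.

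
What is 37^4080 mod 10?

1

Last digits of 7^n: 7, 9, 3, 1 (period 4).
4080 mod 4 = 0, so the last digit matches 7^4 = 1.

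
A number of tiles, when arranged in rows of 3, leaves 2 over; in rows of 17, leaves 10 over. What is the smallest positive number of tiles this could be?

44

x ≡ 2 (mod 3) gives x ∈ {2, 5, 8, 11, 14, 17, 20, 23, …}.
The first of these with x mod 17 = 10 is 44.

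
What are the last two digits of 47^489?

Successive squares of 47 mod 100: 47^1≡47, 47^2≡9, 47^4≡81, 47^8≡61, 47^16≡21, 47^32≡41, 47^64≡81, 47^128≡61, 47^256≡21.
489 = 1 + 8 + 32 + 64 + 128 + 256, so 47^489 ≡ 47·61·41·81·61·21 ≡ 67 (mod 100).

67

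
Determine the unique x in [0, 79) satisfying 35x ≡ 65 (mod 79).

The inverse of 35 mod 79 is 70 (since 35·70 = 2450 ≡ 1).
So x ≡ 70·65 = 4550 ≡ 47 (mod 79).

47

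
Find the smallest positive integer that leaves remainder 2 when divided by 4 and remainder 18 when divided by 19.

Since 19·3 ≡ 1 (mod 4), take x = 18 + 19·((2−18)·3 mod 4) = 18 + 19·0 = 18.
Check: 18 mod 4 = 2, 18 mod 19 = 18.

18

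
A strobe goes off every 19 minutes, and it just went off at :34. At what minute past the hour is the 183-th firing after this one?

183·19 = 3477.
3477 mod 60 = 57 (since 57·60 = 3420).
(34 + 57) mod 60 = 31.

31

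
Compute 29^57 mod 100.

9

Square-and-reduce mod 100: 29^1≡29, 29^2≡41, 29^4≡81, 29^8≡61, 29^16≡21, 29^32≡41.
57 = 1 + 8 + 16 + 32, so 29^57 ≡ 29·61·21·41 ≡ 9 (mod 100).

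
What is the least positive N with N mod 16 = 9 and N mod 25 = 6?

281

x ≡ 9 (mod 16) gives x ∈ {9, 25, 41, 57, 73, 89, 105, 121, …}.
The first of these with x mod 25 = 6 is 281.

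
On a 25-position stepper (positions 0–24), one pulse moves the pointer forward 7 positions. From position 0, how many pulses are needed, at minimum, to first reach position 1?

7·18 = 126 = 5·25 + 1, so 7⁻¹ ≡ 18 (mod 25).

18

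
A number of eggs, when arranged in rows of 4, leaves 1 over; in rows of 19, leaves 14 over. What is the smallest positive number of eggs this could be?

x ≡ 1 (mod 4) gives x ∈ {1, 5, 9, 13, 17, 21, 25, 29, …}.
The first of these with x mod 19 = 14 is 33.

33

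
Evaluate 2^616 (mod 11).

9

Square-and-reduce mod 11: 2^1≡2, 2^2≡4, 2^4≡5, 2^8≡3, 2^16≡9, 2^32≡4, 2^64≡5, 2^128≡3, 2^256≡9, 2^512≡4.
616 = 8 + 32 + 64 + 512, so 2^616 ≡ 3·4·5·4 ≡ 9 (mod 11).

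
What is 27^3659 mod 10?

Powers of 7 mod 10 repeat with period 4: 7, 9, 3, 1.
3659 leaves remainder 3 on division by 4, so 27^3659 ends in 3.

3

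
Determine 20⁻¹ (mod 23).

20·15 = 300 = 13·23 + 1, so 20⁻¹ ≡ 15 (mod 23).

15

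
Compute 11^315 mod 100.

By repeated squaring mod 100: 11^1≡11, 11^2≡21, 11^4≡41, 11^8≡81, 11^16≡61, 11^32≡21, 11^64≡41, 11^128≡81, 11^256≡61.
315 = 1 + 2 + 8 + 16 + 32 + 256, so 11^315 ≡ 11·21·81·61·21·61 ≡ 51 (mod 100).

51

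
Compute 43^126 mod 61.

27

By repeated squaring mod 61: 43^1≡43, 43^2≡19, 43^4≡56, 43^8≡25, 43^16≡15, 43^32≡42, 43^64≡56.
126 = 2 + 4 + 8 + 16 + 32 + 64, so 43^126 ≡ 19·56·25·15·42·56 ≡ 27 (mod 61).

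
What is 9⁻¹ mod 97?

9·54 = 486 = 5·97 + 1, so 9⁻¹ ≡ 54 (mod 97).

54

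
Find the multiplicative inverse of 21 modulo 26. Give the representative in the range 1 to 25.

5

21·5 = 105 = 4·26 + 1, so 21⁻¹ ≡ 5 (mod 26).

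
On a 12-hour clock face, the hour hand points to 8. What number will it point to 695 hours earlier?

9

695 − 57·12 = 11, so 695 ≡ 11 (mod 12).
8 − 11 → 9 on a 12-hour dial.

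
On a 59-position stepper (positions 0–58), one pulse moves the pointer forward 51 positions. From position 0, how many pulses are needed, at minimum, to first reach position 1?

22

51·22 = 1122 = 19·59 + 1, so 51⁻¹ ≡ 22 (mod 59).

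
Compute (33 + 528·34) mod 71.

528·34 = 17952.
17952 mod 71 = 60 (since 252·71 = 17892).
(33 + 60) mod 71 = 22.

22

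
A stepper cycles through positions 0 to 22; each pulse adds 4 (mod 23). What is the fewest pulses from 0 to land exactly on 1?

6

4·6 = 24 = 1·23 + 1, so 4⁻¹ ≡ 6 (mod 23).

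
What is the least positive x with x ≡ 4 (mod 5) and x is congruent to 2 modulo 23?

94

x ≡ 4 (mod 5) gives x ∈ {4, 9, 14, 19, 24, 29, 34, 39, …}.
The first of these with x mod 23 = 2 is 94.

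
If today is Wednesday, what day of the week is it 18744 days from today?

Monday

18744 mod 7 = 5 (since 2677·7 = 18739).
Wednesday + 5 days → Monday.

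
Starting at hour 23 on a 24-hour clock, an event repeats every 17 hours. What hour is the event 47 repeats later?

47·17 = 799.
799 = 33·24 + 7, so 799 mod 24 = 7.
(23 + 7) mod 24 = 6.

6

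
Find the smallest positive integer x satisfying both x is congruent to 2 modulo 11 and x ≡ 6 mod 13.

x ≡ 2 (mod 11) gives x ∈ {2, 13, 24, 35, 46, 57, 68, 79, …}.
The first of these with x mod 13 = 6 is 123.

123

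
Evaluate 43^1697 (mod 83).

Square-and-reduce mod 83: 43^1≡43, 43^2≡23, 43^4≡31, 43^8≡48, 43^16≡63, 43^32≡68, 43^64≡59, 43^128≡78, 43^256≡25, 43^512≡44, 43^1024≡27.
1697 = 1 + 32 + 128 + 512 + 1024, so 43^1697 ≡ 43·68·78·44·27 ≡ 20 (mod 83).

20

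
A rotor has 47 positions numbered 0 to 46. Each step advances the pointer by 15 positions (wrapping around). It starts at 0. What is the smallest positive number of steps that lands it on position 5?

16

The inverse of 15 mod 47 is 22 (since 15·22 = 330 ≡ 1).
So x ≡ 22·5 = 110 ≡ 16 (mod 47).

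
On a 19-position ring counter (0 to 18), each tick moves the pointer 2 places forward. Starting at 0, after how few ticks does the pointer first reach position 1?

10

2⁻¹ ≡ 10 (mod 19) because 2·10 = 20 = 1·19 + 1.
So x ≡ 10·1 = 10 ≡ 10 (mod 19).
Check: 2·10 = 20 = 1·19 + 1.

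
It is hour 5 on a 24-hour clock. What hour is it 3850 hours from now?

3850 mod 24 = 10 (since 160·24 = 3840).
(5 + 10) mod 24 = 15.

15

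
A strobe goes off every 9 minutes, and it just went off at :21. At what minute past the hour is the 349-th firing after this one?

42

349·9 = 3141.
3141 mod 60 = 21 (since 52·60 = 3120).
(21 + 21) mod 60 = 42.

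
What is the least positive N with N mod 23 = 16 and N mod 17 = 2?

Since 17·19 ≡ 1 (mod 23), take x = 2 + 17·((16−2)·19 mod 23) = 2 + 17·13 = 223.
Check: 223 mod 23 = 16, 223 mod 17 = 2.

223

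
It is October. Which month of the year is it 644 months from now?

Dividing 644 by 12 gives quotient 53 and remainder 8.
October + 8 months → June.

June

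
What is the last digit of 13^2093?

3

The units digit of 13^n cycles with period 4: 3, 9, 7, 1, …
2093 leaves remainder 1 on division by 4, so 13^2093 ends in 3.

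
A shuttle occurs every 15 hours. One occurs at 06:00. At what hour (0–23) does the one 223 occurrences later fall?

15

223·15 = 3345.
3345 = 139·24 + 9, so 3345 mod 24 = 9.
(6 + 9) mod 24 = 15.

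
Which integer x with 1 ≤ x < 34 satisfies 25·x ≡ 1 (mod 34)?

15

25·15 = 375 = 11·34 + 1, so 25⁻¹ ≡ 15 (mod 34).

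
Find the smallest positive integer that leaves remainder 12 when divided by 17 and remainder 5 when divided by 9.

131

x ≡ 5 (mod 9) gives x ∈ {5, 14, 23, 32, 41, 50, 59, 68, …}.
The first of these with x mod 17 = 12 is 131.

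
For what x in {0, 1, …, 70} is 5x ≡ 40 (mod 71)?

The inverse of 5 mod 71 is 57 (since 5·57 = 285 ≡ 1).
Multiplying both sides by 57: x ≡ 57·40 = 2280 ≡ 8 (mod 71).
Check: 5·8 = 40 = 0·71 + 40.

8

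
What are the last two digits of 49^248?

01

Square-and-reduce mod 100: 49^1≡49, 49^2≡1, 49^4≡1, 49^8≡1, 49^16≡1, 49^32≡1, 49^64≡1, 49^128≡1.
Since 248 = 8 + 16 + 32 + 64 + 128 in binary, 49^248 ≡ 1·1·1·1·1 ≡ 1 (mod 100).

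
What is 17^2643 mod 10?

The units digit of 17^n cycles with period 4: 7, 9, 3, 1, …
2643 leaves remainder 3 on division by 4, so 17^2643 ends in 3.

3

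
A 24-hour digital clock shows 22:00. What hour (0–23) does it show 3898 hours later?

8

Dividing 3898 by 24 gives quotient 162 and remainder 10.
(22 + 10) mod 24 = 8.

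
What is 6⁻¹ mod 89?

6·15 = 90 = 1·89 + 1, so 6⁻¹ ≡ 15 (mod 89).

15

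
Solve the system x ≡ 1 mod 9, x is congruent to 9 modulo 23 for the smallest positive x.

55

Since 23·2 ≡ 1 (mod 9), take x = 9 + 23·((1−9)·2 mod 9) = 9 + 23·2 = 55.
Check: 55 mod 9 = 1, 55 mod 23 = 9.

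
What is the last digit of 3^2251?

Powers of 3 mod 10 repeat with period 4: 3, 9, 7, 1.
2251 mod 4 = 3, so the last digit matches 3^3 = 7.

7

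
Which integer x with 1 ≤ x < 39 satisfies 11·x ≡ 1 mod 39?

32

11·32 = 352 = 9·39 + 1, so 11⁻¹ ≡ 32 (mod 39).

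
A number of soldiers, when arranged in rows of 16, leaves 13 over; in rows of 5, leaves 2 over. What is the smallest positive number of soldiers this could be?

77

Since 5·13 ≡ 1 (mod 16), take x = 2 + 5·((13−2)·13 mod 16) = 2 + 5·15 = 77.
Check: 77 mod 16 = 13, 77 mod 5 = 2.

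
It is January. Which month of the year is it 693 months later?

Dividing 693 by 12 gives quotient 57 and remainder 9.
January + 9 months → October.

October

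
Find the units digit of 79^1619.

9

The units digit of 79^n cycles with period 2: 9, 1, …
1619 mod 2 = 1, so the last digit matches 9^1 = 9.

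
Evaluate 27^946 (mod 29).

By repeated squaring mod 29: 27^1≡27, 27^2≡4, 27^4≡16, 27^8≡24, 27^16≡25, 27^32≡16, 27^64≡24, 27^128≡25, 27^256≡16, 27^512≡24.
946 = 2 + 16 + 32 + 128 + 256 + 512, so 27^946 ≡ 4·25·16·25·16·24 ≡ 5 (mod 29).

5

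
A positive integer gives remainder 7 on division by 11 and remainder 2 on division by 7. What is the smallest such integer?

51

Since 7·8 ≡ 1 (mod 11), take x = 2 + 7·((7−2)·8 mod 11) = 2 + 7·7 = 51.
Check: 51 mod 11 = 7, 51 mod 7 = 2.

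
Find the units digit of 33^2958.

The units digit of 33^n cycles with period 4: 3, 9, 7, 1, …
2958 mod 4 = 2, so the last digit matches 3^2 = 9.

9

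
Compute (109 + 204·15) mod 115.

64

204·15 = 3060.
Dividing 3060 by 115 gives quotient 26 and remainder 70.
(109 + 70) mod 115 = 64.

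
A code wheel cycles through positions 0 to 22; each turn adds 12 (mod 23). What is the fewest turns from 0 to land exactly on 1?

2

12·2 = 24 = 1·23 + 1, so 12⁻¹ ≡ 2 (mod 23).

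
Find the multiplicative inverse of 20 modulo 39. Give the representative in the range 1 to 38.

39 = 1·20 + 19
20 = 1·19 + 1
19 = 19·1 + 0
Back-substituting gives 20·2 ≡ 1 (mod 39).

2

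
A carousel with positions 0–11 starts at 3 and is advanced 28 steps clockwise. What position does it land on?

7

28 − 2·12 = 4, so 28 ≡ 4 (mod 12).
(3 + 4) mod 12 = 7.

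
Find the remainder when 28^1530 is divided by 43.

41

Square-and-reduce mod 43: 28^1≡28, 28^2≡10, 28^4≡14, 28^8≡24, 28^16≡17, 28^32≡31, 28^64≡15, 28^128≡10, 28^256≡14, 28^512≡24, 28^1024≡17.
Since 1530 = 2 + 8 + 16 + 32 + 64 + 128 + 256 + 1024 in binary, 28^1530 ≡ 10·24·17·31·15·10·14·17 ≡ 41 (mod 43).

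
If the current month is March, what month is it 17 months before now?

October

17 − 1·12 = 5, so 17 ≡ 5 (mod 12).
March − 5 months → October.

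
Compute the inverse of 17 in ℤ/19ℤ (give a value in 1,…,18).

17·9 = 153 = 8·19 + 1, so 17⁻¹ ≡ 9 (mod 19).

9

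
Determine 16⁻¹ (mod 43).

16·35 = 560 = 13·43 + 1, so 16⁻¹ ≡ 35 (mod 43).

35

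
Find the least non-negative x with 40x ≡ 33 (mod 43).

32

The inverse of 40 mod 43 is 14 (since 40·14 = 560 ≡ 1).
So x ≡ 14·33 = 462 ≡ 32 (mod 43).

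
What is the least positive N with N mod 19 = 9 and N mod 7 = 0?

28

Since 7·11 ≡ 1 (mod 19), take x = 0 + 7·((9−0)·11 mod 19) = 0 + 7·4 = 28.
Check: 28 mod 19 = 9, 28 mod 7 = 0.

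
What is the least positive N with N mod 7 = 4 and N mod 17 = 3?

88

x ≡ 4 (mod 7) gives x ∈ {4, 11, 18, 25, 32, 39, 46, 53, …}.
The first of these with x mod 17 = 3 is 88.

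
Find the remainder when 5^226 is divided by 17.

Square-and-reduce mod 17: 5^1≡5, 5^2≡8, 5^4≡13, 5^8≡16, 5^16≡1, 5^32≡1, 5^64≡1, 5^128≡1.
226 = 2 + 32 + 64 + 128, so 5^226 ≡ 8·1·1·1 ≡ 8 (mod 17).

8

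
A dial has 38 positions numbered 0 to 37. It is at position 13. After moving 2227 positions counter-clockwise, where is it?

2227 mod 38 = 23 (since 58·38 = 2204).
(13 − 23) mod 38 = 28.

28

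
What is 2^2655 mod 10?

The units digit of 2^n cycles with period 4: 2, 4, 8, 6, …
2655 leaves remainder 3 on division by 4, so 2^2655 ends in 8.

8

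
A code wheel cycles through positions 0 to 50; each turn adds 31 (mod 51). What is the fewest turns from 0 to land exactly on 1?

28

51 = 1·31 + 20
31 = 1·20 + 11
20 = 1·11 + 9
11 = 1·9 + 2
9 = 4·2 + 1
2 = 2·1 + 0
Back-substituting gives 31·28 ≡ 1 (mod 51).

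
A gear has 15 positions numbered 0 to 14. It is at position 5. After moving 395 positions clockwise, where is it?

395 = 26·15 + 5, so 395 mod 15 = 5.
(5 + 5) mod 15 = 10.

10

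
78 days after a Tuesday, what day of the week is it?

78 − 11·7 = 1, so 78 ≡ 1 (mod 7).
Tuesday + 1 day → Wednesday.

Wednesday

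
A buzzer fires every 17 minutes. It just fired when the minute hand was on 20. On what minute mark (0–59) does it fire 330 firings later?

50

330·17 = 5610.
5610 mod 60 = 30 (since 93·60 = 5580).
(20 + 30) mod 60 = 50.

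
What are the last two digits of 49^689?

49

Successive squares of 49 mod 100: 49^1≡49, 49^2≡1, 49^4≡1, 49^8≡1, 49^16≡1, 49^32≡1, 49^64≡1, 49^128≡1, 49^256≡1, 49^512≡1.
Since 689 = 1 + 16 + 32 + 128 + 512 in binary, 49^689 ≡ 49·1·1·1·1 ≡ 49 (mod 100).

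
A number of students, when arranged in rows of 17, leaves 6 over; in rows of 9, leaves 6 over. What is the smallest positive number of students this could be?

6

x ≡ 6 (mod 9) gives x ∈ {6}.
The first of these with x mod 17 = 6 is 6.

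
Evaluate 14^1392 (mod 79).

By repeated squaring mod 79: 14^1≡14, 14^2≡38, 14^4≡22, 14^8≡10, 14^16≡21, 14^32≡46, 14^64≡62, 14^128≡52, 14^256≡18, 14^512≡8, 14^1024≡64.
Since 1392 = 16 + 32 + 64 + 256 + 1024 in binary, 14^1392 ≡ 21·46·62·18·64 ≡ 65 (mod 79).

65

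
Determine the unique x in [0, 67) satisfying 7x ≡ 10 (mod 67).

11

7⁻¹ ≡ 48 (mod 67) because 7·48 = 336 = 5·67 + 1.
Multiplying both sides by 48: x ≡ 48·10 = 480 ≡ 11 (mod 67).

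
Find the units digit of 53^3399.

7

The units digit of 53^n cycles with period 4: 3, 9, 7, 1, …
3399 mod 4 = 3, so the last digit matches 3^3 = 7.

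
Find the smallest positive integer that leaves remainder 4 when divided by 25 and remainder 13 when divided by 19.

Since 19·4 ≡ 1 (mod 25), take x = 13 + 19·((4−13)·4 mod 25) = 13 + 19·14 = 279.
Check: 279 mod 25 = 4, 279 mod 19 = 13.

279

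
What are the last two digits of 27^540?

By repeated squaring mod 100: 27^1≡27, 27^2≡29, 27^4≡41, 27^8≡81, 27^16≡61, 27^32≡21, 27^64≡41, 27^128≡81, 27^256≡61, 27^512≡21.
Since 540 = 4 + 8 + 16 + 512 in binary, 27^540 ≡ 41·81·61·21 ≡ 1 (mod 100).

01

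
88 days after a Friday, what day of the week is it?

Tuesday

88 − 12·7 = 4, so 88 ≡ 4 (mod 7).
Friday + 4 days → Tuesday.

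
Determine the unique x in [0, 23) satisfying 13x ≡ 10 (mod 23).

The inverse of 13 mod 23 is 16 (since 13·16 = 208 ≡ 1).
Multiplying both sides by 16: x ≡ 16·10 = 160 ≡ 22 (mod 23).
Check: 13·22 = 286 = 12·23 + 10.

22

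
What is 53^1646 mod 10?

9

Last digits of 3^n: 3, 9, 7, 1 (period 4).
1646 mod 4 = 2, so the last digit matches 3^2 = 9.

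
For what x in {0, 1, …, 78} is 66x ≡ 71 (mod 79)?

31

66⁻¹ ≡ 6 (mod 79) because 66·6 = 396 = 5·79 + 1.
So x ≡ 6·71 = 426 ≡ 31 (mod 79).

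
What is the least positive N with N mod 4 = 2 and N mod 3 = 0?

6

x ≡ 0 (mod 3) gives x ∈ {0, 3, 6}.
The first of these with x mod 4 = 2 is 6.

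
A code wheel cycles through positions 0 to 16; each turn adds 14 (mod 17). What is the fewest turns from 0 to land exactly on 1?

14·11 = 154 = 9·17 + 1, so 14⁻¹ ≡ 11 (mod 17).

11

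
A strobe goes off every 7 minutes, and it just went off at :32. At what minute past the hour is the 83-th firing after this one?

13

83·7 = 581.
581 − 9·60 = 41, so 581 ≡ 41 (mod 60).
(32 + 41) mod 60 = 13.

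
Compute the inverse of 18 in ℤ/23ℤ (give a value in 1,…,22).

23 = 1·18 + 5
18 = 3·5 + 3
5 = 1·3 + 2
3 = 1·2 + 1
2 = 2·1 + 0
Back-substituting gives 18·9 ≡ 1 (mod 23).

9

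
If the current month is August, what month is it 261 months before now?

November

Dividing 261 by 12 gives quotient 21 and remainder 9.
August − 9 months → November.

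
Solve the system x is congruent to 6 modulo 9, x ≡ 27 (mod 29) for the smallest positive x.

114

x ≡ 6 (mod 9) gives x ∈ {6, 15, 24, 33, 42, 51, 60, 69, …}.
The first of these with x mod 29 = 27 is 114.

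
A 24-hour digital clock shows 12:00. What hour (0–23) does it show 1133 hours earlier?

7

Dividing 1133 by 24 gives quotient 47 and remainder 5.
(12 − 5) mod 24 = 7.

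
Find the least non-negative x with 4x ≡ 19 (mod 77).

4⁻¹ ≡ 58 (mod 77) because 4·58 = 232 = 3·77 + 1.
Multiplying both sides by 58: x ≡ 58·19 = 1102 ≡ 24 (mod 77).
Check: 4·24 = 96 = 1·77 + 19.

24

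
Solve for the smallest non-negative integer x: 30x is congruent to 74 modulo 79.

13

30⁻¹ ≡ 29 (mod 79) because 30·29 = 870 = 11·79 + 1.
So x ≡ 29·74 = 2146 ≡ 13 (mod 79).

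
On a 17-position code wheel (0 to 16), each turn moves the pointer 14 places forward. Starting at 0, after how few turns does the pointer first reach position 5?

4

14⁻¹ ≡ 11 (mod 17) because 14·11 = 154 = 9·17 + 1.
So x ≡ 11·5 = 55 ≡ 4 (mod 17).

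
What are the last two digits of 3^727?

Successive squares of 3 mod 100: 3^1≡3, 3^2≡9, 3^4≡81, 3^8≡61, 3^16≡21, 3^32≡41, 3^64≡81, 3^128≡61, 3^256≡21, 3^512≡41.
727 = 1 + 2 + 4 + 16 + 64 + 128 + 512, so 3^727 ≡ 3·9·81·21·81·61·41 ≡ 87 (mod 100).

87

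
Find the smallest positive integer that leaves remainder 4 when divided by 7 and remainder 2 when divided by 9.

x ≡ 4 (mod 7) gives x ∈ {4, 11}.
The first of these with x mod 9 = 2 is 11.

11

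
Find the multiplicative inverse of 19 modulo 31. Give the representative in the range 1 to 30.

18

31 = 1·19 + 12
19 = 1·12 + 7
12 = 1·7 + 5
7 = 1·5 + 2
5 = 2·2 + 1
2 = 2·1 + 0
Back-substituting gives 19·18 ≡ 1 (mod 31).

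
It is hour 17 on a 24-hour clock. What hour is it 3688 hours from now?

9

Dividing 3688 by 24 gives quotient 153 and remainder 16.
(17 + 16) mod 24 = 9.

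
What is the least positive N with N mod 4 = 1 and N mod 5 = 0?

5

Since 5·1 ≡ 1 (mod 4), take x = 0 + 5·((1−0)·1 mod 4) = 0 + 5·1 = 5.
Check: 5 mod 4 = 1, 5 mod 5 = 0.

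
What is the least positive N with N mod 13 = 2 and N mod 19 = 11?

106

Since 19·11 ≡ 1 (mod 13), take x = 11 + 19·((2−11)·11 mod 13) = 11 + 19·5 = 106.
Check: 106 mod 13 = 2, 106 mod 19 = 11.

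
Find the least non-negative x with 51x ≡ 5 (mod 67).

The inverse of 51 mod 67 is 46 (since 51·46 = 2346 ≡ 1).
So x ≡ 46·5 = 230 ≡ 29 (mod 67).

29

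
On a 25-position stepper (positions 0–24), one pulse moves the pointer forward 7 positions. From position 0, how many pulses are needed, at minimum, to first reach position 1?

25 = 3·7 + 4
7 = 1·4 + 3
4 = 1·3 + 1
3 = 3·1 + 0
Back-substituting gives 7·18 ≡ 1 (mod 25).

18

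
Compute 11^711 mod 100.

Successive squares of 11 mod 100: 11^1≡11, 11^2≡21, 11^4≡41, 11^8≡81, 11^16≡61, 11^32≡21, 11^64≡41, 11^128≡81, 11^256≡61, 11^512≡21.
711 = 1 + 2 + 4 + 64 + 128 + 512, so 11^711 ≡ 11·21·41·41·81·21 ≡ 11 (mod 100).

11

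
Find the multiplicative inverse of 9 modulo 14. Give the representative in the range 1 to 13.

9·11 = 99 = 7·14 + 1, so 9⁻¹ ≡ 11 (mod 14).

11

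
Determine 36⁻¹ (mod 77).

15

36·15 = 540 = 7·77 + 1, so 36⁻¹ ≡ 15 (mod 77).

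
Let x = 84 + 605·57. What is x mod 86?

83

605·57 = 34485.
34485 − 400·86 = 85, so 34485 ≡ 85 (mod 86).
(84 + 85) mod 86 = 83.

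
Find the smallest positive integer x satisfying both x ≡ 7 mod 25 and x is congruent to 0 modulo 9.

Since 9·14 ≡ 1 (mod 25), take x = 0 + 9·((7−0)·14 mod 25) = 0 + 9·23 = 207.
Check: 207 mod 25 = 7, 207 mod 9 = 0.

207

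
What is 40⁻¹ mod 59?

59 = 1·40 + 19
40 = 2·19 + 2
19 = 9·2 + 1
2 = 2·1 + 0
Back-substituting gives 40·31 ≡ 1 (mod 59).

31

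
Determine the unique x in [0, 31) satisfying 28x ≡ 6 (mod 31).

29

The inverse of 28 mod 31 is 10 (since 28·10 = 280 ≡ 1).
So x ≡ 10·6 = 60 ≡ 29 (mod 31).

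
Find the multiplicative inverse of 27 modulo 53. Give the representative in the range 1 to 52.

2

53 = 1·27 + 26
27 = 1·26 + 1
26 = 26·1 + 0
Back-substituting gives 27·2 ≡ 1 (mod 53).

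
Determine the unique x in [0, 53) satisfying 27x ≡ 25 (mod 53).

50

27⁻¹ ≡ 2 (mod 53) because 27·2 = 54 = 1·53 + 1.
So x ≡ 2·25 = 50 ≡ 50 (mod 53).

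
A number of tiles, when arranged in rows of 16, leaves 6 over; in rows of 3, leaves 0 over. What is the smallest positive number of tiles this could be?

6

Since 3·11 ≡ 1 (mod 16), take x = 0 + 3·((6−0)·11 mod 16) = 0 + 3·2 = 6.
Check: 6 mod 16 = 6, 6 mod 3 = 0.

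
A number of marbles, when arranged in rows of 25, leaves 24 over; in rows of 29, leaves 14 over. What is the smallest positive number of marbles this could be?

Since 29·19 ≡ 1 (mod 25), take x = 14 + 29·((24−14)·19 mod 25) = 14 + 29·15 = 449.
Check: 449 mod 25 = 24, 449 mod 29 = 14.

449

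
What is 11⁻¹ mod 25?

11·16 = 176 = 7·25 + 1, so 11⁻¹ ≡ 16 (mod 25).

16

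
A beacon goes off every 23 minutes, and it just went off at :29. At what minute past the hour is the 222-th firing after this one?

222·23 = 5106.
Dividing 5106 by 60 gives quotient 85 and remainder 6.
(29 + 6) mod 60 = 35.

35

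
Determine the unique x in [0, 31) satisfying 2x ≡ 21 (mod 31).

26

2⁻¹ ≡ 16 (mod 31) because 2·16 = 32 = 1·31 + 1.
Multiplying both sides by 16: x ≡ 16·21 = 336 ≡ 26 (mod 31).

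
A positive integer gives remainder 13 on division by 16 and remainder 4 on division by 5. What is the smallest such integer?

29

x ≡ 4 (mod 5) gives x ∈ {4, 9, 14, 19, 24, 29}.
The first of these with x mod 16 = 13 is 29.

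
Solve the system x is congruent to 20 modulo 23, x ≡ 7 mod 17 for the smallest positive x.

Since 17·19 ≡ 1 (mod 23), take x = 7 + 17·((20−7)·19 mod 23) = 7 + 17·17 = 296.
Check: 296 mod 23 = 20, 296 mod 17 = 7.

296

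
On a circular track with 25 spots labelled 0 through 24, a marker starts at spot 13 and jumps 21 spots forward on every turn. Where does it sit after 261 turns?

261·21 = 5481.
5481 = 219·25 + 6, so 5481 mod 25 = 6.
(13 + 6) mod 25 = 19.

19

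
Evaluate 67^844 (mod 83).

Square-and-reduce mod 83: 67^1≡67, 67^2≡7, 67^4≡49, 67^8≡77, 67^16≡36, 67^32≡51, 67^64≡28, 67^128≡37, 67^256≡41, 67^512≡21.
Since 844 = 4 + 8 + 64 + 256 + 512 in binary, 67^844 ≡ 49·77·28·41·21 ≡ 33 (mod 83).

33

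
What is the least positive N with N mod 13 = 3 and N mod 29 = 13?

Since 29·9 ≡ 1 (mod 13), take x = 13 + 29·((3−13)·9 mod 13) = 13 + 29·1 = 42.
Check: 42 mod 13 = 3, 42 mod 29 = 13.

42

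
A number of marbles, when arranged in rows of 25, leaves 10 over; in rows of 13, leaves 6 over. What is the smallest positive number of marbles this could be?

110

Since 13·2 ≡ 1 (mod 25), take x = 6 + 13·((10−6)·2 mod 25) = 6 + 13·8 = 110.
Check: 110 mod 25 = 10, 110 mod 13 = 6.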